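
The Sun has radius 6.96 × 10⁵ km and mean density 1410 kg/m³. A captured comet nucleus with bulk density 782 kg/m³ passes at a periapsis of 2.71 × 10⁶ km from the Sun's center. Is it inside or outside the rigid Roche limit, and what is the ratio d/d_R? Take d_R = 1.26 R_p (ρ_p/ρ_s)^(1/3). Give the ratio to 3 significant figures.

d_R = 1.26 × (6.96 × 10⁵ km) × (1410/782)^(1/3) = 1.067 × 10⁶ km
d/d_R = (2.71 × 10⁶) / (1.067 × 10⁶) = 2.54
Since d/d_R > 1, the body is outside the Roche limit.

outside; d/d_R ≈ 2.54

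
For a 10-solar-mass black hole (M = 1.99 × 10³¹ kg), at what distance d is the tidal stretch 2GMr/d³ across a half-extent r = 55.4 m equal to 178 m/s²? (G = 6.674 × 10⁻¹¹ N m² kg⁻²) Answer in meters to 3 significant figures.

2GMr/d³ = a_tidal  ⇒  d = (2GMr / a_tidal)^(1/3)
d = (2 × 6.674×10⁻¹¹ × (1.99 × 10³¹) × (55.4) / (178))^(1/3)
  = 9.39 × 10⁶ m

9.39 × 10⁶ m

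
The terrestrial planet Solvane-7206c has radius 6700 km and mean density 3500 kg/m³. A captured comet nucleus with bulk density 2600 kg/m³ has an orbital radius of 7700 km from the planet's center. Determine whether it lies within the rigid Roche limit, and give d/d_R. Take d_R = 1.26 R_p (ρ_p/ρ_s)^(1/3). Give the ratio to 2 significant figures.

d_R = 1.26 × (6700 km) × (3500/2600)^(1/3) = 9321 km
d/d_R = (7700) / (9321) = 0.83
Since d/d_R < 1, the body is inside the Roche limit.

inside; d/d_R ≈ 0.83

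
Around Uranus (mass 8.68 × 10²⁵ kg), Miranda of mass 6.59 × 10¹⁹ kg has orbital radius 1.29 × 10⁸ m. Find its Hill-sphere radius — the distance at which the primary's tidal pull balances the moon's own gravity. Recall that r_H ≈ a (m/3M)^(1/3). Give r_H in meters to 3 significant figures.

8.16 × 10⁵ m

r_H ≈ a (m/3M)^(1/3)
    = (1.29 × 10⁸) × (6.59 × 10¹⁹ / (3 × 8.68 × 10²⁵))^(1/3)
    = 8.16 × 10⁵ m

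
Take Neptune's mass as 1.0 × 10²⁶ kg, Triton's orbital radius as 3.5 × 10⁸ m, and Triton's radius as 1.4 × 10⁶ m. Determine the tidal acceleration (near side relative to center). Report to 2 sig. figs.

4.4 × 10⁻⁴ m/s²

Differencing GM/(d−r)² and GM/d² to first order in r/d gives 2GMr/d³.
a_tidal = 2GMr/d³
        = 2 × (6.674 × 10⁻¹¹) × (1.0 × 10²⁶) × (1.4 × 10⁶) / (3.5 × 10⁸)³
        = 4.4 × 10⁻⁴ m/s²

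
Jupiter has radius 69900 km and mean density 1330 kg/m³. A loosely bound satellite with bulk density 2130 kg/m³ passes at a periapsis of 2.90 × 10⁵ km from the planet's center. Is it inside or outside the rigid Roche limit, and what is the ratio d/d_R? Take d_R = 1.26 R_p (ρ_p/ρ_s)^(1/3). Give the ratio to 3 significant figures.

outside; d/d_R ≈ 3.85

d_R = 1.26 × (69900 km) × (1330/2130)^(1/3) = 75280 km
d/d_R = (2.90 × 10⁵) / (75280) = 3.85
Since d/d_R > 1, the body is outside the Roche limit.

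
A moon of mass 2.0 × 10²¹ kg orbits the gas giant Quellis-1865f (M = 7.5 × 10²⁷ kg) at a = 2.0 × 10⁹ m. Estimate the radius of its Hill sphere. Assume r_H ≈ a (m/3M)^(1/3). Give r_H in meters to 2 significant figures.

r_H ≈ a (m/3M)^(1/3)
    = (2.0 × 10⁹) × (2.0 × 10²¹ / (3 × 7.5 × 10²⁷))^(1/3)
    = 8.9 × 10⁶ m

8.9 × 10⁶ m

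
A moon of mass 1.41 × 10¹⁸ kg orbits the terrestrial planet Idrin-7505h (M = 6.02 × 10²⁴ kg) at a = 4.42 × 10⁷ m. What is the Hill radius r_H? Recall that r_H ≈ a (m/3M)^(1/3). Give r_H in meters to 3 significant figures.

1.89 × 10⁵ m

r_H ≈ a (m/3M)^(1/3)
    = (4.42 × 10⁷) × (1.41 × 10¹⁸ / (3 × 6.02 × 10²⁴))^(1/3)
    = 1.89 × 10⁵ m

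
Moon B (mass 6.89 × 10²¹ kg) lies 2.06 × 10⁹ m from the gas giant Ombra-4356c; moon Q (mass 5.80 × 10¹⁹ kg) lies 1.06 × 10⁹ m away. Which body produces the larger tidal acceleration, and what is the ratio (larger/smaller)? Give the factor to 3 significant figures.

Tidal acceleration ∝ M/d³, so compare M/d³ for each.
Moon B: (6.89 × 10²¹) / (2.06 × 10⁹)³ = 7.882 × 10⁻⁷
Moon Q: (5.80 × 10¹⁹) / (1.06 × 10⁹)³ = 4.870 × 10⁻⁸
Ratio (larger/smaller) = 16.2

Moon B, by a factor of ≈ 16.2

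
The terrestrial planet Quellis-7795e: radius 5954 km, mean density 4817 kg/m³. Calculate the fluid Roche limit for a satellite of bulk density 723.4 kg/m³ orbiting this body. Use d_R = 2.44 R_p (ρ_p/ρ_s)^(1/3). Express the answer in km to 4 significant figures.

27330 km

d_R = 2.44 × 5954 km × (4817/723.4)^(1/3)
    = 27330 km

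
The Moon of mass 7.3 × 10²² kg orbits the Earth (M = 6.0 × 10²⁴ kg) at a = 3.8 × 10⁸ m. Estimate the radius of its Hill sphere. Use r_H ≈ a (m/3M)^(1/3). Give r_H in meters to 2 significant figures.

r_H ≈ a (m/3M)^(1/3)
    = (3.8 × 10⁸) × (7.3 × 10²² / (3 × 6.0 × 10²⁴))^(1/3)
    = 6.1 × 10⁷ m

6.1 × 10⁷ m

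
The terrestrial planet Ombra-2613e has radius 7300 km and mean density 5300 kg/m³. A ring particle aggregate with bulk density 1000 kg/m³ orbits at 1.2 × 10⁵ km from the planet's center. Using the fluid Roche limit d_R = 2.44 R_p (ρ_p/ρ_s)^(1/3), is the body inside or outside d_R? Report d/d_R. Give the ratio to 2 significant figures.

outside; d/d_R ≈ 3.9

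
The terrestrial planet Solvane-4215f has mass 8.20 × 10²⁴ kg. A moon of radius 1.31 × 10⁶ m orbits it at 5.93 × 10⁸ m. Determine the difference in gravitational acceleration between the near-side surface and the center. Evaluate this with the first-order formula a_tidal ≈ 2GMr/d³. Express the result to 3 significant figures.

Differencing GM/(d−r)² and GM/d² to first order in r/d gives 2GMr/d³.
Δg = 2GMr/d³
   = 2 × (6.674 × 10⁻¹¹) × (8.20 × 10²⁴) × (1.31 × 10⁶) / (5.93 × 10⁸)³
   = 6.88 × 10⁻⁶ m/s²

6.88 × 10⁻⁶ m/s²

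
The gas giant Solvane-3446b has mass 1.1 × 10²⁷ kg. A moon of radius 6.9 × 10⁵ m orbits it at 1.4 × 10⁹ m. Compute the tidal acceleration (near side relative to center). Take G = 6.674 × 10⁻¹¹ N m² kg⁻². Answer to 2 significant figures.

3.7 × 10⁻⁵ m/s²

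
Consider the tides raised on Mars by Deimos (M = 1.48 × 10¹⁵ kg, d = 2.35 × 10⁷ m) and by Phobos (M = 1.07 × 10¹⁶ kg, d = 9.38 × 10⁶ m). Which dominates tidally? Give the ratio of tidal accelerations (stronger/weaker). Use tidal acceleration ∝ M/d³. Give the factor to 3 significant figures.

Phobos, by a factor of ≈ 114

Tidal acceleration ∝ M/d³, so compare M/d³ for each.
Deimos: (1.48 × 10¹⁵) / (2.35 × 10⁷)³ = 1.140 × 10⁻⁷
Phobos: (1.07 × 10¹⁶) / (9.38 × 10⁶)³ = 1.297 × 10⁻⁵
Ratio (larger/smaller) = 114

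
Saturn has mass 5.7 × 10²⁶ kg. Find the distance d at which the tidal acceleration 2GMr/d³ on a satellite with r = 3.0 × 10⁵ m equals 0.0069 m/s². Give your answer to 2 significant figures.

2GMr/d³ = a_tidal  ⇒  d = (2GMr / a_tidal)^(1/3)
d = (2 × 6.674×10⁻¹¹ × (5.7 × 10²⁶) × (3.0 × 10⁵) / (0.0069))^(1/3)
  = 1.5 × 10⁸ m

1.5 × 10⁸ m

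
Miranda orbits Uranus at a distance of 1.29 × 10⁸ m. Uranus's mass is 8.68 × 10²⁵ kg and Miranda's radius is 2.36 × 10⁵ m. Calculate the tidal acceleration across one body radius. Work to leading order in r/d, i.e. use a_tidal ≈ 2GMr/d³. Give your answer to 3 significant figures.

1.27 × 10⁻³ m/s²

The tidal stretch is the gradient of GM/d² times the body's extent r, hence the 1/d³ dependence.
Δg = 2GMr/d³
   = 2 × (6.674 × 10⁻¹¹) × (8.68 × 10²⁵) × (2.36 × 10⁵) / (1.29 × 10⁸)³
   = 1.27 × 10⁻³ m/s²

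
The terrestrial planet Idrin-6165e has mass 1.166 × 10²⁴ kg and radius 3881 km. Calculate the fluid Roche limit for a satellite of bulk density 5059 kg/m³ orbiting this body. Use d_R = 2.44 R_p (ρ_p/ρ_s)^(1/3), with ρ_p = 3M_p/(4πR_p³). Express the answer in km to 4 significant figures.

9281 km

ρ_p = 3M_p/(4πR_p³) = 3 × (1.166 × 10²⁴) / (4π × (3.881 × 10⁶ m)³) = 4762 kg/m³
d_R = 2.44 × 3881 km × (4762/5059)^(1/3)
    = 9281 km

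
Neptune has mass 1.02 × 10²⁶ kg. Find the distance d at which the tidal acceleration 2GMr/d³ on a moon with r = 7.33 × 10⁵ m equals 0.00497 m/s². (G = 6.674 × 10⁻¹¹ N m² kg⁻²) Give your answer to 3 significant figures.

1.26 × 10⁸ m

2GMr/d³ = a_tidal  ⇒  d = (2GMr / a_tidal)^(1/3)
d = (2 × 6.674×10⁻¹¹ × (1.02 × 10²⁶) × (7.33 × 10⁵) / (0.00497))^(1/3)
  = 1.26 × 10⁸ m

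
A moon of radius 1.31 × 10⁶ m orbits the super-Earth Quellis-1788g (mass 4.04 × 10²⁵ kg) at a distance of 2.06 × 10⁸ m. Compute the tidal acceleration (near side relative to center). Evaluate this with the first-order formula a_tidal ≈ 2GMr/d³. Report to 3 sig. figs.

8.08 × 10⁻⁴ m/s²

The tidal stretch is the gradient of GM/d² times the body's extent r, hence the 1/d³ dependence.
Δg = 2GMr/d³
   = 2 × (6.674 × 10⁻¹¹) × (4.04 × 10²⁵) × (1.31 × 10⁶) / (2.06 × 10⁸)³
   = 8.08 × 10⁻⁴ m/s²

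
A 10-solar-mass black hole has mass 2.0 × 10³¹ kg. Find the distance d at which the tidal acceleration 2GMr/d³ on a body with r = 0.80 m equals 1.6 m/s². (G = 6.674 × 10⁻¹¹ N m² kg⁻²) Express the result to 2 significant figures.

1.1 × 10⁷ m

2GMr/d³ = a_tidal  ⇒  d = (2GMr / a_tidal)^(1/3)
d = (2 × 6.674×10⁻¹¹ × (2.0 × 10³¹) × (0.80) / (1.6))^(1/3)
  = 1.1 × 10⁷ m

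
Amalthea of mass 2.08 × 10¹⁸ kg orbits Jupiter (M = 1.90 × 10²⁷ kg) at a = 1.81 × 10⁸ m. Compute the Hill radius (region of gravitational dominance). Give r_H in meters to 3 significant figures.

r_H ≈ a (m/3M)^(1/3)
    = (1.81 × 10⁸) × (2.08 × 10¹⁸ / (3 × 1.90 × 10²⁷))^(1/3)
    = 1.29 × 10⁵ m

1.29 × 10⁵ m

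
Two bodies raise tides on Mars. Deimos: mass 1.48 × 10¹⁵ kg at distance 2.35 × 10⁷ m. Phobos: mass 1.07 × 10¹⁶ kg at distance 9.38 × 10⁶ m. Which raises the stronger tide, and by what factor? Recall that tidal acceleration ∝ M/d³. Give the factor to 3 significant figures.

Phobos, by a factor of ≈ 114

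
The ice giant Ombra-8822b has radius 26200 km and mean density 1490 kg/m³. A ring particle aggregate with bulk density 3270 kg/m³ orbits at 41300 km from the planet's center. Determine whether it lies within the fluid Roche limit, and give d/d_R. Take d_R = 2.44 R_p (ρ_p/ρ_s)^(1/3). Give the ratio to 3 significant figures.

d_R = 2.44 × (26200 km) × (1490/3270)^(1/3) = 49190 km
d/d_R = (41300) / (49190) = 0.840
Since d/d_R < 1, the body is inside the Roche limit.

inside; d/d_R ≈ 0.840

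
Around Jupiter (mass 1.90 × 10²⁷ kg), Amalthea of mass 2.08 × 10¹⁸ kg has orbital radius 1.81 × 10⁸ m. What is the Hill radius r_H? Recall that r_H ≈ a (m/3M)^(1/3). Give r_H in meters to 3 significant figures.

1.29 × 10⁵ m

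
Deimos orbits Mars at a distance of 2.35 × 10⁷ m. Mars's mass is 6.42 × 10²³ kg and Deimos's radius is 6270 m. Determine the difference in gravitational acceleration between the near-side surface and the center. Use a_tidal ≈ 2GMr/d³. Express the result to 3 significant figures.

4.14 × 10⁻⁵ m/s²

Since r ≪ d, expand the inverse-square field across one radius to get the leading 2GMr/d³ term.
Δg = 2GMr/d³
   = 2 × (6.674 × 10⁻¹¹) × (6.42 × 10²³) × (6270) / (2.35 × 10⁷)³
   = 4.14 × 10⁻⁵ m/s²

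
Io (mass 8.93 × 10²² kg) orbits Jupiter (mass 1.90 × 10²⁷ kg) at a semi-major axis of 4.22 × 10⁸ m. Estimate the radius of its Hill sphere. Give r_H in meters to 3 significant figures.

r_H ≈ a (m/3M)^(1/3)
    = (4.22 × 10⁸) × (8.93 × 10²² / (3 × 1.90 × 10²⁷))^(1/3)
    = 1.06 × 10⁷ m

1.06 × 10⁷ m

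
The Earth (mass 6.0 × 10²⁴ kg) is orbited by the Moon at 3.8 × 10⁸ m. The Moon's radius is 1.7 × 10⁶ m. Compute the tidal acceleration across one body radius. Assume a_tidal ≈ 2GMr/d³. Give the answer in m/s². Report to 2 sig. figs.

2.5 × 10⁻⁵ m/s²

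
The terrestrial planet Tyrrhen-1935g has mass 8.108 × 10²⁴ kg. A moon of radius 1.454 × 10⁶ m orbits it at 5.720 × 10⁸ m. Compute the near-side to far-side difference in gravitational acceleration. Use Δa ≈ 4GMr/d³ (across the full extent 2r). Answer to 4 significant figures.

1.682 × 10⁻⁵ m/s²

Differencing GM/(d−r)² and GM/(d+r)² to first order in r/d gives 4GMr/d³.
Δa = 4GMr/d³
   = 4 × (6.674 × 10⁻¹¹) × (8.108 × 10²⁴) × (1.454 × 10⁶) / (5.720 × 10⁸)³
   = 1.682 × 10⁻⁵ m/s²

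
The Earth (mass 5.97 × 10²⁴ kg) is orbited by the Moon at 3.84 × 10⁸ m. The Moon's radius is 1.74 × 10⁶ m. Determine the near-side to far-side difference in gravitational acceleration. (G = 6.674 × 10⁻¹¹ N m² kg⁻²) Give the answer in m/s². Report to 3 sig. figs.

Δg = 4GMr/d³
   = 4 × (6.674 × 10⁻¹¹) × (5.97 × 10²⁴) × (1.74 × 10⁶) / (3.84 × 10⁸)³
   = 4.90 × 10⁻⁵ m/s²

4.90 × 10⁻⁵ m/s²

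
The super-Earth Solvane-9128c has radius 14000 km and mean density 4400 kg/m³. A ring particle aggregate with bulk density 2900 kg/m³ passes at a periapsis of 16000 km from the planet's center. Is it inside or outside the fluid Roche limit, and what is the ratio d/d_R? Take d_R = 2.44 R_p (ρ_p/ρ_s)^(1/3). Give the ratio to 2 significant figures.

d_R = 2.44 × (14000 km) × (4400/2900)^(1/3) = 39250 km
d/d_R = (16000) / (39250) = 0.41
Since d/d_R < 1, the body is inside the Roche limit.

inside; d/d_R ≈ 0.41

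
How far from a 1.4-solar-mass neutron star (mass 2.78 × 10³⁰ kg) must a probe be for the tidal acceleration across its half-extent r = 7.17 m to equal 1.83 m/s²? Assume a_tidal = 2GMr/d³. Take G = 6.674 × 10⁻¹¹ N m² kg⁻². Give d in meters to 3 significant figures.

2GMr/d³ = a_tidal  ⇒  d = (2GMr / a_tidal)^(1/3)
d = (2 × 6.674×10⁻¹¹ × (2.78 × 10³⁰) × (7.17) / (1.83))^(1/3)
  = 1.13 × 10⁷ m

1.13 × 10⁷ m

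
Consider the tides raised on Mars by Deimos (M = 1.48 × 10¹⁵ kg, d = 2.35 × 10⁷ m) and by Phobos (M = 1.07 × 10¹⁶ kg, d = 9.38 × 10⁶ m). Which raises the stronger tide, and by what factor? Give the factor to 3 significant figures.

Phobos, by a factor of ≈ 114

Tidal acceleration ∝ M/d³, so compare M/d³ for each.
Deimos: (1.48 × 10¹⁵) / (2.35 × 10⁷)³ = 1.140 × 10⁻⁷
Phobos: (1.07 × 10¹⁶) / (9.38 × 10⁶)³ = 1.297 × 10⁻⁵
Ratio (larger/smaller) = 114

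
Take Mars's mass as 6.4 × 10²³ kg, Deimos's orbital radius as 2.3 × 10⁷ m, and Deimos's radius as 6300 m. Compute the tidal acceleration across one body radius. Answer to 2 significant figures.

Differencing GM/(d−r)² and GM/d² to first order in r/d gives 2GMr/d³.
Δg = 2GMr/d³
   = 2 × (6.674 × 10⁻¹¹) × (6.4 × 10²³) × (6300) / (2.3 × 10⁷)³
   = 4.4 × 10⁻⁵ m/s²

4.4 × 10⁻⁵ m/s²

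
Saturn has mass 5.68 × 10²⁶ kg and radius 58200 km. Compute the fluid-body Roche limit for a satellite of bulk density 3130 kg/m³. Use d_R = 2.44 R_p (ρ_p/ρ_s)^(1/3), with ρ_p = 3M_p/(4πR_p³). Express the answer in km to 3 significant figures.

85700 km

ρ_p = 3M_p/(4πR_p³) = 3 × (5.68 × 10²⁶) / (4π × (5.82 × 10⁷ m)³) = 688 kg/m³
d_R = 2.44 × 58200 km × (688/3130)^(1/3)
    = 85700 km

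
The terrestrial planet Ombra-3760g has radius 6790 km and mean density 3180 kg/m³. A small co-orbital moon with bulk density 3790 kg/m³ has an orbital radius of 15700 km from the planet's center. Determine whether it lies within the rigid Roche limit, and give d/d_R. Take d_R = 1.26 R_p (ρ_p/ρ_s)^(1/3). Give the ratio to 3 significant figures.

outside; d/d_R ≈ 1.95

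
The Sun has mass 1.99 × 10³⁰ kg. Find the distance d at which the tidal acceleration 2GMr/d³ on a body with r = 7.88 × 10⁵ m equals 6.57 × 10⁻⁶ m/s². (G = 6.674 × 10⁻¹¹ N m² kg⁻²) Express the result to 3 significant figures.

3.17 × 10¹⁰ m

2GMr/d³ = a_tidal  ⇒  d = (2GMr / a_tidal)^(1/3)
d = (2 × 6.674×10⁻¹¹ × (1.99 × 10³⁰) × (7.88 × 10⁵) / (6.57 × 10⁻⁶))^(1/3)
  = 3.17 × 10¹⁰ m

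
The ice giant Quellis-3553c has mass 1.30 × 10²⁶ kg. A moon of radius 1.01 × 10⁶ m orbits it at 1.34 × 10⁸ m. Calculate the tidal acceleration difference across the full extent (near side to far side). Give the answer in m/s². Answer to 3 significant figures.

1.46 × 10⁻² m/s²

Differencing GM/(d−r)² and GM/(d+r)² to first order in r/d gives 4GMr/d³.
Δa = 4GMr/d³
   = 4 × (6.674 × 10⁻¹¹) × (1.30 × 10²⁶) × (1.01 × 10⁶) / (1.34 × 10⁸)³
   = 1.46 × 10⁻² m/s²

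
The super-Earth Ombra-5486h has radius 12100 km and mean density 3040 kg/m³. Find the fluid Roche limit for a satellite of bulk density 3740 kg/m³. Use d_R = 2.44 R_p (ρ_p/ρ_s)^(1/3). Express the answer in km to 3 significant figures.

27600 km

d_R = 2.44 × 12100 km × (3040/3740)^(1/3)
    = 27600 km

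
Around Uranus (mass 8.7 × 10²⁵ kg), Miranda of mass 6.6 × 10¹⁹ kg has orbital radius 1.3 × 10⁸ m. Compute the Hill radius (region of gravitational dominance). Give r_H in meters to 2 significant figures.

8.2 × 10⁵ m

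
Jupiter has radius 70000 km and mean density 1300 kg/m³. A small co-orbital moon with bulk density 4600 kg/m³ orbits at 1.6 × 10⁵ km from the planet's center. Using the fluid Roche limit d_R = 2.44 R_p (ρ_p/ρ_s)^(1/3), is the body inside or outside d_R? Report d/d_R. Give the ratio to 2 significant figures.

outside; d/d_R ≈ 1.4

d_R = 2.44 × (70000 km) × (1300/4600)^(1/3) = 1.121 × 10⁵ km
d/d_R = (1.6 × 10⁵) / (1.121 × 10⁵) = 1.4
Since d/d_R > 1, the body is outside the Roche limit.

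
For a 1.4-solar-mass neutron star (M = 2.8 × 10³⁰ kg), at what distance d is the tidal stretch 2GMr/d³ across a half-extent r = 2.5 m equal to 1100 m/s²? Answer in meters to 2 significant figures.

9.5 × 10⁵ m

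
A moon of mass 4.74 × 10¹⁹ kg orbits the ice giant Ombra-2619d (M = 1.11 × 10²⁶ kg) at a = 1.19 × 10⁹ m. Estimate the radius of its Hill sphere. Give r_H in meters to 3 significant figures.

r_H ≈ a (m/3M)^(1/3)
    = (1.19 × 10⁹) × (4.74 × 10¹⁹ / (3 × 1.11 × 10²⁶))^(1/3)
    = 6.21 × 10⁶ m

6.21 × 10⁶ m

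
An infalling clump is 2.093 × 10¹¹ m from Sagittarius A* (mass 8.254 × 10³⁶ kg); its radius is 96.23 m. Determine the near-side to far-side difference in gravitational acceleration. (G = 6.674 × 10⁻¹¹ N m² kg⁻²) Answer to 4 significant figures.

2.313 × 10⁻⁵ m/s²

a_tidal = 4GMr/d³
        = 4 × (6.674 × 10⁻¹¹) × (8.254 × 10³⁶) × (96.23) / (2.093 × 10¹¹)³
        = 2.313 × 10⁻⁵ m/s²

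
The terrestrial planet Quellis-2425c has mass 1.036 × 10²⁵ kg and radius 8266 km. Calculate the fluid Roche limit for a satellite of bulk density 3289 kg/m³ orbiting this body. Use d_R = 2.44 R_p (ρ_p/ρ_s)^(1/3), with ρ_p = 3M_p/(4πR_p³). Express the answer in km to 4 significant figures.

ρ_p = 3M_p/(4πR_p³) = 3 × (1.036 × 10²⁵) / (4π × (8.266 × 10⁶ m)³) = 4379 kg/m³
d_R = 2.44 × 8266 km × (4379/3289)^(1/3)
    = 22190 km

22190 km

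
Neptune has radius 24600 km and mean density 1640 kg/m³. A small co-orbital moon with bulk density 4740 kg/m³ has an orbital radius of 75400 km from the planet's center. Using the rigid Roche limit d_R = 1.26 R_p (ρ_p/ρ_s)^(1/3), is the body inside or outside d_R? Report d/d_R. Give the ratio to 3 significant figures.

d_R = 1.26 × (24600 km) × (1640/4740)^(1/3) = 21760 km
d/d_R = (75400) / (21760) = 3.47
Since d/d_R > 1, the body is outside the Roche limit.

outside; d/d_R ≈ 3.47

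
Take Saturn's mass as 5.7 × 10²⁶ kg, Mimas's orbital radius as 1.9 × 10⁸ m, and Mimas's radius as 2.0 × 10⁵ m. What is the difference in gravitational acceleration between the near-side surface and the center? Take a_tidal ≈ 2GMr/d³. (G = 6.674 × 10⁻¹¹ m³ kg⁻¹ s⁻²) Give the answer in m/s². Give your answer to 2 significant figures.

Differencing GM/(d−r)² and GM/d² to first order in r/d gives 2GMr/d³.
Δa = 2GMr/d³
   = 2 × (6.674 × 10⁻¹¹) × (5.7 × 10²⁶) × (2.0 × 10⁵) / (1.9 × 10⁸)³
   = 2.2 × 10⁻³ m/s²

2.2 × 10⁻³ m/s²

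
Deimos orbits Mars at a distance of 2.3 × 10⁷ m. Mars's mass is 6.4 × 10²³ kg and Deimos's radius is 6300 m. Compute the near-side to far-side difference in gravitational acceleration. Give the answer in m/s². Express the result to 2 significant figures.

Differencing GM/(d−r)² and GM/(d+r)² to first order in r/d gives 4GMr/d³.
Δg = 4GMr/d³
   = 4 × (6.674 × 10⁻¹¹) × (6.4 × 10²³) × (6300) / (2.3 × 10⁷)³
   = 8.8 × 10⁻⁵ m/s²

8.8 × 10⁻⁵ m/s²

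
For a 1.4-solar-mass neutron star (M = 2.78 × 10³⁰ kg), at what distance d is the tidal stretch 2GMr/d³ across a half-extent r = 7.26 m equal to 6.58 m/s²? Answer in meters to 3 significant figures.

2GMr/d³ = a_tidal  ⇒  d = (2GMr / a_tidal)^(1/3)
d = (2 × 6.674×10⁻¹¹ × (2.78 × 10³⁰) × (7.26) / (6.58))^(1/3)
  = 7.43 × 10⁶ m

7.43 × 10⁶ m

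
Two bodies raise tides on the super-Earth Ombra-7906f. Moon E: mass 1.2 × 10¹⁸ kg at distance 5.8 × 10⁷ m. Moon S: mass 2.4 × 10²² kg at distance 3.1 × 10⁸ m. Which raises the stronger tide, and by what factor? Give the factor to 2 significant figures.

Moon S, by a factor of ≈ 130

Tidal stretch scales as M/d³; compute that for each body.
Moon E: (1.2 × 10¹⁸) / (5.8 × 10⁷)³ = 6.150 × 10⁻⁶
Moon S: (2.4 × 10²²) / (3.1 × 10⁸)³ = 8.056 × 10⁻⁴
Ratio (larger/smaller) = 130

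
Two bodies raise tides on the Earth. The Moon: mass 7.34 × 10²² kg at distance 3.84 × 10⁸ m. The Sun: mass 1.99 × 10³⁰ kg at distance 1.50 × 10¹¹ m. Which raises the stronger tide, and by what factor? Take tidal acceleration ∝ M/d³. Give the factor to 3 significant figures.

The tide-raising term goes as M/d³ (the gradient of a 1/d² field).
The Moon: (7.34 × 10²²) / (3.84 × 10⁸)³ = 1.296 × 10⁻³
The Sun: (1.99 × 10³⁰) / (1.50 × 10¹¹)³ = 5.896 × 10⁻⁴
Ratio (larger/smaller) = 2.20

The Moon, by a factor of ≈ 2.20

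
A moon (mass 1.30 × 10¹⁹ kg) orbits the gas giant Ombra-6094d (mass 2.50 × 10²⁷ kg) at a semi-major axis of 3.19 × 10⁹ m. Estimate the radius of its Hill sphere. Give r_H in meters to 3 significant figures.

r_H ≈ a (m/3M)^(1/3)
    = (3.19 × 10⁹) × (1.30 × 10¹⁹ / (3 × 2.50 × 10²⁷))^(1/3)
    = 3.83 × 10⁶ m

3.83 × 10⁶ m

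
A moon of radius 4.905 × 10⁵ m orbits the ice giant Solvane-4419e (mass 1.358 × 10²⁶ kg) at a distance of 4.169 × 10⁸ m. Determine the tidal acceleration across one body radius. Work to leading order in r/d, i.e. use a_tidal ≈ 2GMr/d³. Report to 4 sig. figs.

a_tidal = 2GMr/d³
        = 2 × (6.674 × 10⁻¹¹) × (1.358 × 10²⁶) × (4.905 × 10⁵) / (4.169 × 10⁸)³
        = 1.227 × 10⁻⁴ m/s²

1.227 × 10⁻⁴ m/s²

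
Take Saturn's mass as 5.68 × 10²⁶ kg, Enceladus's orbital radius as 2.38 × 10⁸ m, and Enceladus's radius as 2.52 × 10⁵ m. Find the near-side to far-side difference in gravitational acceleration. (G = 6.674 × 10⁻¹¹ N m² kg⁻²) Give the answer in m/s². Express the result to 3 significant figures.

The field gradient is 2GM/d³; across the full diameter 2r the difference is 4GMr/d³.
Δg = 4GMr/d³
   = 4 × (6.674 × 10⁻¹¹) × (5.68 × 10²⁶) × (2.52 × 10⁵) / (2.38 × 10⁸)³
   = 2.83 × 10⁻³ m/s²

2.83 × 10⁻³ m/s²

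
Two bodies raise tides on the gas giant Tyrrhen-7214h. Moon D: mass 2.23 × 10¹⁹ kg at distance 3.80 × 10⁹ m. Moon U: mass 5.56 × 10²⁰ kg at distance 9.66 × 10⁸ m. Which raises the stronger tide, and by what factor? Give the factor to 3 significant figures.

Moon U, by a factor of ≈ 1520

The tide-raising term goes as M/d³ (the gradient of a 1/d² field).
Moon D: (2.23 × 10¹⁹) / (3.80 × 10⁹)³ = 4.064 × 10⁻¹⁰
Moon U: (5.56 × 10²⁰) / (9.66 × 10⁸)³ = 6.168 × 10⁻⁷
Ratio (larger/smaller) = 1520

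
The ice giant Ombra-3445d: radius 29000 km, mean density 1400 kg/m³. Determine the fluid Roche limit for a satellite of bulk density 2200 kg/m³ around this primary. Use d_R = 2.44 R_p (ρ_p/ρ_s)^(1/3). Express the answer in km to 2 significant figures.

61000 km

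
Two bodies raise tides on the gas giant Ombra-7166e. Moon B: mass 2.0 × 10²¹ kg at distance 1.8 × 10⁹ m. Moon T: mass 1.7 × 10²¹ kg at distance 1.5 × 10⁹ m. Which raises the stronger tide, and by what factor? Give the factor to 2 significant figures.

The tide-raising term goes as M/d³ (the gradient of a 1/d² field).
Moon B: (2.0 × 10²¹) / (1.8 × 10⁹)³ = 3.429 × 10⁻⁷
Moon T: (1.7 × 10²¹) / (1.5 × 10⁹)³ = 5.037 × 10⁻⁷
Ratio (larger/smaller) = 1.5

Moon T, by a factor of ≈ 1.5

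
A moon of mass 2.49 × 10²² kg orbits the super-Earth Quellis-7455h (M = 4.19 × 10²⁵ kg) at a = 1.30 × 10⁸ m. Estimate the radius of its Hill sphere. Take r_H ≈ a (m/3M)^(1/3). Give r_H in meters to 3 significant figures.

7.58 × 10⁶ m

r_H ≈ a (m/3M)^(1/3)
    = (1.30 × 10⁸) × (2.49 × 10²² / (3 × 4.19 × 10²⁵))^(1/3)
    = 7.58 × 10⁶ m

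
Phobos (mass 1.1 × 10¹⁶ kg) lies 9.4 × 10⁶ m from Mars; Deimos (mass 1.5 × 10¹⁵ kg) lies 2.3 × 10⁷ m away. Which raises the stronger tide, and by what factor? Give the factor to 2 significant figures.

Tidal stretch scales as M/d³; compute that for each body.
Phobos: (1.1 × 10¹⁶) / (9.4 × 10⁶)³ = 1.324 × 10⁻⁵
Deimos: (1.5 × 10¹⁵) / (2.3 × 10⁷)³ = 1.233 × 10⁻⁷
Ratio (larger/smaller) = 110

Phobos, by a factor of ≈ 110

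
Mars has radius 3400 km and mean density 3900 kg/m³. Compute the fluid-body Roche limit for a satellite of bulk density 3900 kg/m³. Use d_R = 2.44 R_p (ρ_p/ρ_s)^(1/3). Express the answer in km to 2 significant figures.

8300 km

d_R = 2.44 × 3400 km × (3900/3900)^(1/3)
    = 8300 km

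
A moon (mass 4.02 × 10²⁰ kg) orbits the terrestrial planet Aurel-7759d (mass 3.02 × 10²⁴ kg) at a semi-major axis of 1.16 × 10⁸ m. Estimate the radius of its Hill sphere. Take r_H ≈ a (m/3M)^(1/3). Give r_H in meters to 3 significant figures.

r_H ≈ a (m/3M)^(1/3)
    = (1.16 × 10⁸) × (4.02 × 10²⁰ / (3 × 3.02 × 10²⁴))^(1/3)
    = 4.11 × 10⁶ m

4.11 × 10⁶ m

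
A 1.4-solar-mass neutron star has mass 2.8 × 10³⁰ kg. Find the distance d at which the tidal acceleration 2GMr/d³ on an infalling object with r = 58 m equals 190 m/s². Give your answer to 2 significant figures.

4.9 × 10⁶ m

2GMr/d³ = a_tidal  ⇒  d = (2GMr / a_tidal)^(1/3)
d = (2 × 6.674×10⁻¹¹ × (2.8 × 10³⁰) × (58) / (190))^(1/3)
  = 4.9 × 10⁶ m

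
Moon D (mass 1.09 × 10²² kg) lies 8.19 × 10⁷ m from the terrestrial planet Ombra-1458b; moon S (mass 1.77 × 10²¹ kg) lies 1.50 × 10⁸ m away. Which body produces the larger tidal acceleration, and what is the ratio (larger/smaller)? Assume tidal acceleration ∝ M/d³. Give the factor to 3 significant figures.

Tidal acceleration ∝ M/d³, so compare M/d³ for each.
Moon D: (1.09 × 10²²) / (8.19 × 10⁷)³ = 1.984 × 10⁻²
Moon S: (1.77 × 10²¹) / (1.50 × 10⁸)³ = 5.244 × 10⁻⁴
Ratio (larger/smaller) = 37.8

Moon D, by a factor of ≈ 37.8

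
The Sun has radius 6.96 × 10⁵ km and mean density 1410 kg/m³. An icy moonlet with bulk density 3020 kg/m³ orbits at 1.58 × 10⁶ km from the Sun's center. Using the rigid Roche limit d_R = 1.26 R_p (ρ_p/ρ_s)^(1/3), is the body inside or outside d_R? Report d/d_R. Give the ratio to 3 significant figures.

d_R = 1.26 × (6.96 × 10⁵ km) × (1410/3020)^(1/3) = 6.803 × 10⁵ km
d/d_R = (1.58 × 10⁶) / (6.803 × 10⁵) = 2.32
Since d/d_R > 1, the body is outside the Roche limit.

outside; d/d_R ≈ 2.32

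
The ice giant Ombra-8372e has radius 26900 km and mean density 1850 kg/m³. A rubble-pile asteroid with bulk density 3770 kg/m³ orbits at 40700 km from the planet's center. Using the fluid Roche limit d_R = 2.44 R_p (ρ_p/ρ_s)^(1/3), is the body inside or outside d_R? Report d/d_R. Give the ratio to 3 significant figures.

d_R = 2.44 × (26900 km) × (1850/3770)^(1/3) = 51770 km
d/d_R = (40700) / (51770) = 0.786
Since d/d_R < 1, the body is inside the Roche limit.

inside; d/d_R ≈ 0.786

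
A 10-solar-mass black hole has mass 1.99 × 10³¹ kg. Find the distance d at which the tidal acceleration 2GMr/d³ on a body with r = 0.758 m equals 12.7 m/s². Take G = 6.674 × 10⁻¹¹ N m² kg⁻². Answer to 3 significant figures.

5.41 × 10⁶ m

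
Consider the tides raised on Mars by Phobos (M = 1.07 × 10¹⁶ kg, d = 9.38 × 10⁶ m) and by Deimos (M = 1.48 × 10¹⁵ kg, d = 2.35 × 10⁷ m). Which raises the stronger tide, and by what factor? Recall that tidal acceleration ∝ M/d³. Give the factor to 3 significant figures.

Compare M/d³ for the two perturbers:
Phobos: (1.07 × 10¹⁶) / (9.38 × 10⁶)³ = 1.297 × 10⁻⁵
Deimos: (1.48 × 10¹⁵) / (2.35 × 10⁷)³ = 1.140 × 10⁻⁷
Ratio (larger/smaller) = 114

Phobos, by a factor of ≈ 114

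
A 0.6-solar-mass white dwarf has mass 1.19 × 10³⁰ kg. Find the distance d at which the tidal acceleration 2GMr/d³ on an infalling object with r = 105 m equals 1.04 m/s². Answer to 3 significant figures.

2.52 × 10⁷ m

2GMr/d³ = a_tidal  ⇒  d = (2GMr / a_tidal)^(1/3)
d = (2 × 6.674×10⁻¹¹ × (1.19 × 10³⁰) × (105) / (1.04))^(1/3)
  = 2.52 × 10⁷ m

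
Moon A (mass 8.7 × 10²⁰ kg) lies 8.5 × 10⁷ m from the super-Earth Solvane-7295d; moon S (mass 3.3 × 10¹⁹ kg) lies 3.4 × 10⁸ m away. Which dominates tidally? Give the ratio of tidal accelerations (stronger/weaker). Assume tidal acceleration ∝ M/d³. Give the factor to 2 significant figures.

Moon A, by a factor of ≈ 1700

Tidal stretch scales as M/d³; compute that for each body.
Moon A: (8.7 × 10²⁰) / (8.5 × 10⁷)³ = 1.417 × 10⁻³
Moon S: (3.3 × 10¹⁹) / (3.4 × 10⁸)³ = 8.396 × 10⁻⁷
Ratio (larger/smaller) = 1700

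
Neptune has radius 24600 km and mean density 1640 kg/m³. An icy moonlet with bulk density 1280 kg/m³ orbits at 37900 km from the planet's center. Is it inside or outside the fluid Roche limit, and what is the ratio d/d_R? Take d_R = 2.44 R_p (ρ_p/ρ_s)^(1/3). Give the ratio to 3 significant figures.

inside; d/d_R ≈ 0.581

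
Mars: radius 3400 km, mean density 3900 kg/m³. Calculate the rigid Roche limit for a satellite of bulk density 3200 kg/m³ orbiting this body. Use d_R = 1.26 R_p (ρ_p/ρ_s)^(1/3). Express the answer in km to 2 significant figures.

4600 km

d_R = 1.26 × 3400 km × (3900/3200)^(1/3)
    = 4600 km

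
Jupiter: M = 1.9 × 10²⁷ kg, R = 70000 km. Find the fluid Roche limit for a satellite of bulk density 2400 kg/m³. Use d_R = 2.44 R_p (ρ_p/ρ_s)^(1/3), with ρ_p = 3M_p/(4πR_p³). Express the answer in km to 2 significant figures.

ρ_p = 3M_p/(4πR_p³) = 3 × (1.9 × 10²⁷) / (4π × (7.0 × 10⁷ m)³) = 1300 kg/m³
d_R = 2.44 × 70000 km × (1300/2400)^(1/3)
    = 1.4 × 10⁵ km

1.4 × 10⁵ km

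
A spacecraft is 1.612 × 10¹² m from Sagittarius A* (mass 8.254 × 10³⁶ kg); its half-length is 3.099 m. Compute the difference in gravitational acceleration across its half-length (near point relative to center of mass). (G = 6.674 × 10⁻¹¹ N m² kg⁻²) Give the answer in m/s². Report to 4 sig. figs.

a_tidal = 2GMr/d³
        = 2 × (6.674 × 10⁻¹¹) × (8.254 × 10³⁶) × (3.099) / (1.612 × 10¹²)³
        = 8.151 × 10⁻¹⁰ m/s²

8.151 × 10⁻¹⁰ m/s²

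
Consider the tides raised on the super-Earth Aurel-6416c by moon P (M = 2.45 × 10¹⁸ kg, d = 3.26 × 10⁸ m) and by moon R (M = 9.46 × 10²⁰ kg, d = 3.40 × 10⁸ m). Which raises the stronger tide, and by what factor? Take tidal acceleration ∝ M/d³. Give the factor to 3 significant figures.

Tidal acceleration ∝ M/d³, so compare M/d³ for each.
Moon P: (2.45 × 10¹⁸) / (3.26 × 10⁸)³ = 7.072 × 10⁻⁸
Moon R: (9.46 × 10²⁰) / (3.40 × 10⁸)³ = 2.407 × 10⁻⁵
Ratio (larger/smaller) = 340

Moon R, by a factor of ≈ 340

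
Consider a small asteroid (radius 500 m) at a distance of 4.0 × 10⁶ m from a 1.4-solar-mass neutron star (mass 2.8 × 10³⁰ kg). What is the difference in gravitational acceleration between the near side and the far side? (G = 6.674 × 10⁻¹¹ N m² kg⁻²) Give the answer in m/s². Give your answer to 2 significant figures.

5.8 × 10³ m/s²

Differencing GM/(d−r)² and GM/(d+r)² to first order in r/d gives 4GMr/d³.
a_tidal = 4GMr/d³
        = 4 × (6.674 × 10⁻¹¹) × (2.8 × 10³⁰) × (500) / (4.0 × 10⁶)³
        = 5.8 × 10³ m/s²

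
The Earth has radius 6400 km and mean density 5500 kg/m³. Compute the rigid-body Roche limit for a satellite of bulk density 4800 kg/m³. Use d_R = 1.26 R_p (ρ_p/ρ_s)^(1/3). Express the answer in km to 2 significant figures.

8400 km

d_R = 1.26 × 6400 km × (5500/4800)^(1/3)
    = 8400 km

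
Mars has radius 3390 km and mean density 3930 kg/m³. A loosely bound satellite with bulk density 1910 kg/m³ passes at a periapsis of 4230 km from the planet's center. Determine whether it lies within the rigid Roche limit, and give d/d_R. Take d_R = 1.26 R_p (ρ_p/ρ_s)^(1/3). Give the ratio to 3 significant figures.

d_R = 1.26 × (3390 km) × (3930/1910)^(1/3) = 5433 km
d/d_R = (4230) / (5433) = 0.779
Since d/d_R < 1, the body is inside the Roche limit.

inside; d/d_R ≈ 0.779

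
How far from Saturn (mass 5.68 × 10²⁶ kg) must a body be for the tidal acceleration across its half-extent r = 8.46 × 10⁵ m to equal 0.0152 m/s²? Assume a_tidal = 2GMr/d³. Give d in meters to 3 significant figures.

1.62 × 10⁸ m

2GMr/d³ = a_tidal  ⇒  d = (2GMr / a_tidal)^(1/3)
d = (2 × 6.674×10⁻¹¹ × (5.68 × 10²⁶) × (8.46 × 10⁵) / (0.0152))^(1/3)
  = 1.62 × 10⁸ m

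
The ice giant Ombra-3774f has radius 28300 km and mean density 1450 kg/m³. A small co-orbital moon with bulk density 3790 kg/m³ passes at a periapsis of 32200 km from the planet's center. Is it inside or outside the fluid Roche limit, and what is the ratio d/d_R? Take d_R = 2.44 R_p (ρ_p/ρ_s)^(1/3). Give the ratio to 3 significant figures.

inside; d/d_R ≈ 0.642

d_R = 2.44 × (28300 km) × (1450/3790)^(1/3) = 50130 km
d/d_R = (32200) / (50130) = 0.642
Since d/d_R < 1, the body is inside the Roche limit.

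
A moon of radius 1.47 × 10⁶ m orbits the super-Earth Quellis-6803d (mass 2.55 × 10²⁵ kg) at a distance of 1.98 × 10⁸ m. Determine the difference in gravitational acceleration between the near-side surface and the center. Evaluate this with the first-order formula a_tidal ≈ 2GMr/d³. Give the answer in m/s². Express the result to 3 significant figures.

6.45 × 10⁻⁴ m/s²

Δg = 2GMr/d³
   = 2 × (6.674 × 10⁻¹¹) × (2.55 × 10²⁵) × (1.47 × 10⁶) / (1.98 × 10⁸)³
   = 6.45 × 10⁻⁴ m/s²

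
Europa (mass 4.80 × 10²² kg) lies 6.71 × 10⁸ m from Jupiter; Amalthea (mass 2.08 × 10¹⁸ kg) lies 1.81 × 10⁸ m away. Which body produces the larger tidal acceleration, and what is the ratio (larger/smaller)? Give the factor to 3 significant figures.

Europa, by a factor of ≈ 453

Compare M/d³ for the two perturbers:
Europa: (4.80 × 10²²) / (6.71 × 10⁸)³ = 1.589 × 10⁻⁴
Amalthea: (2.08 × 10¹⁸) / (1.81 × 10⁸)³ = 3.508 × 10⁻⁷
Ratio (larger/smaller) = 453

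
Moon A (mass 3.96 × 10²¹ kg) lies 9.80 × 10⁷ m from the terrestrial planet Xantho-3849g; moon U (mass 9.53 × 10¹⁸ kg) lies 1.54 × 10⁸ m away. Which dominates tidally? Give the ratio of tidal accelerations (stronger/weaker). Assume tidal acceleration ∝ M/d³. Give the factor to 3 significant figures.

The tide-raising term goes as M/d³ (the gradient of a 1/d² field).
Moon A: (3.96 × 10²¹) / (9.80 × 10⁷)³ = 4.207 × 10⁻³
Moon U: (9.53 × 10¹⁸) / (1.54 × 10⁸)³ = 2.609 × 10⁻⁶
Ratio (larger/smaller) = 1610

Moon A, by a factor of ≈ 1610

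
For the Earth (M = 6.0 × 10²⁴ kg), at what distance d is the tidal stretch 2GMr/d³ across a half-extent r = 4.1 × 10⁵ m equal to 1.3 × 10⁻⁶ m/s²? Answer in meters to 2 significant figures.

2GMr/d³ = a_tidal  ⇒  d = (2GMr / a_tidal)^(1/3)
d = (2 × 6.674×10⁻¹¹ × (6.0 × 10²⁴) × (4.1 × 10⁵) / (1.3 × 10⁻⁶))^(1/3)
  = 6.3 × 10⁸ m

6.3 × 10⁸ m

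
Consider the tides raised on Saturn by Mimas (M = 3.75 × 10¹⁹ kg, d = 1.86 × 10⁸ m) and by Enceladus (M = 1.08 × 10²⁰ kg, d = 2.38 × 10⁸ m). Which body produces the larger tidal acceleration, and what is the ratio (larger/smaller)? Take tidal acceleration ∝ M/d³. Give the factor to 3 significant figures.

Tidal stretch scales as M/d³; compute that for each body.
Mimas: (3.75 × 10¹⁹) / (1.86 × 10⁸)³ = 5.828 × 10⁻⁶
Enceladus: (1.08 × 10²⁰) / (2.38 × 10⁸)³ = 8.011 × 10⁻⁶
Ratio (larger/smaller) = 1.37

Enceladus, by a factor of ≈ 1.37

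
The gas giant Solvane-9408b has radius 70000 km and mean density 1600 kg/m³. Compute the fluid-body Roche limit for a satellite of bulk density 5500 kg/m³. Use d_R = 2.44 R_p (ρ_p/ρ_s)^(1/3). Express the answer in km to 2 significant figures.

1.1 × 10⁵ km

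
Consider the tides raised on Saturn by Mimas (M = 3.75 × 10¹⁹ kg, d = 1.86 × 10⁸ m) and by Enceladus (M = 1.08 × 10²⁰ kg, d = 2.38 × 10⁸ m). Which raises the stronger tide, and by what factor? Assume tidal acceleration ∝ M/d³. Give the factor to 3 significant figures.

Enceladus, by a factor of ≈ 1.37

The tide-raising term goes as M/d³ (the gradient of a 1/d² field).
Mimas: (3.75 × 10¹⁹) / (1.86 × 10⁸)³ = 5.828 × 10⁻⁶
Enceladus: (1.08 × 10²⁰) / (2.38 × 10⁸)³ = 8.011 × 10⁻⁶
Ratio (larger/smaller) = 1.37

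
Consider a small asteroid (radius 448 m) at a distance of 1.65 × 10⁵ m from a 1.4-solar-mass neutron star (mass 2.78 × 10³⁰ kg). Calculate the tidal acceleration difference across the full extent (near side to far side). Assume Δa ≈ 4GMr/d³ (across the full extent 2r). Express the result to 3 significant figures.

7.40 × 10⁷ m/s²

Near-to-far spans 2r, so the tidal difference is twice the near-to-center value: 4GMr/d³.
Δg = 4GMr/d³
   = 4 × (6.674 × 10⁻¹¹) × (2.78 × 10³⁰) × (448) / (1.65 × 10⁵)³
   = 7.40 × 10⁷ m/s²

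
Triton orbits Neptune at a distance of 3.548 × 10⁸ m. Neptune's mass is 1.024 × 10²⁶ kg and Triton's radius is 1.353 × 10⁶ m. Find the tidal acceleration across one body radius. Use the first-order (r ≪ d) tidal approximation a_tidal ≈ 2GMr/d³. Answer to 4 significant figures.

a_tidal = 2GMr/d³
        = 2 × (6.674 × 10⁻¹¹) × (1.024 × 10²⁶) × (1.353 × 10⁶) / (3.548 × 10⁸)³
        = 4.141 × 10⁻⁴ m/s²

4.141 × 10⁻⁴ m/s²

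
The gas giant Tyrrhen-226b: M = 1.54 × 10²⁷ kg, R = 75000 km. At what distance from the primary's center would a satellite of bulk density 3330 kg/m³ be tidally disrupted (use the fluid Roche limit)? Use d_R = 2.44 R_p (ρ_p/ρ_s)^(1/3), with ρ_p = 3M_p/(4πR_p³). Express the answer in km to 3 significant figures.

1.17 × 10⁵ km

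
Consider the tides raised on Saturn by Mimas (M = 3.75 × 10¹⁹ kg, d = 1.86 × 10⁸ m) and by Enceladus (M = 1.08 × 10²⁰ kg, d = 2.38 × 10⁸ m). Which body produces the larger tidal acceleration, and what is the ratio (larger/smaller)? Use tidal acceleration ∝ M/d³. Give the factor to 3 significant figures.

Tidal acceleration ∝ M/d³, so compare M/d³ for each.
Mimas: (3.75 × 10¹⁹) / (1.86 × 10⁸)³ = 5.828 × 10⁻⁶
Enceladus: (1.08 × 10²⁰) / (2.38 × 10⁸)³ = 8.011 × 10⁻⁶
Ratio (larger/smaller) = 1.37

Enceladus, by a factor of ≈ 1.37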